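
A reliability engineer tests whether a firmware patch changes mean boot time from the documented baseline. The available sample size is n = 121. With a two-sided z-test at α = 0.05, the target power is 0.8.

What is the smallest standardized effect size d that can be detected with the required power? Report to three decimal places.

Need Φ(δ − 1.960) = 0.8, so δ = 1.960 + 0.842 = 2.802.
(The second rejection-region term Φ(−δ − z_{α/2}) is negligible and dropped.)
δ = d·√n ⇒ d = δ/√n = 2.802/√121 = 0.2547.

d ≈ 0.255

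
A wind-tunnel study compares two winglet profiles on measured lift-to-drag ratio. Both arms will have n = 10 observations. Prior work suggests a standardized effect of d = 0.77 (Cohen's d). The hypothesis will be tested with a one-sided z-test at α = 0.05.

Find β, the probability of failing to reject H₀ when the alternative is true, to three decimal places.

Noncentrality parameter: δ = d·√(n/2) = 0.77 × √(10/2) = 1.7218
One-sided α = 0.05 → critical value z_{0.05} = 1.645.
Power = Φ(δ − 1.645) = Φ(0.077) = 0.5307.
Type II error: β = 1 − power = 1 − 0.5307 = 0.4693.

β ≈ 0.469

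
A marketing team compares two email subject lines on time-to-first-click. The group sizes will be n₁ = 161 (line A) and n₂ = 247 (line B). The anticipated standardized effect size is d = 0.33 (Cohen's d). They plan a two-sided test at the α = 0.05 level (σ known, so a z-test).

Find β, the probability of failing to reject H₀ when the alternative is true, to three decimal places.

Noncentrality parameter: δ = d / √(1/n₁ + 1/n₂) = 0.33 / √(1/161 + 1/247) = 3.2580
Critical value for a two-sided test at α = 0.05: z_{α/2} = 1.960.
Power = Φ(δ − 1.960) + Φ(−δ − 1.960) = Φ(1.298) + Φ(-5.218) = 0.9029 + 0.0000 = 0.9029.
Type II error: β = 1 − power = 1 − 0.9029 = 0.0971.

β ≈ 0.097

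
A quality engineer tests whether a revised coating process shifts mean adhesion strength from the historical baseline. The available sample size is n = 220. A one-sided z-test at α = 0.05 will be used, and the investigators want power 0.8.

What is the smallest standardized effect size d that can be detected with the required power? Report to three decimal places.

d ≈ 0.168

Required noncentrality: δ = z_{0.05} + z_{0.20} = 1.645 + 0.842 = 2.486.
δ = d·√n ⇒ d = δ/√n = 2.486/√220 = 0.1676.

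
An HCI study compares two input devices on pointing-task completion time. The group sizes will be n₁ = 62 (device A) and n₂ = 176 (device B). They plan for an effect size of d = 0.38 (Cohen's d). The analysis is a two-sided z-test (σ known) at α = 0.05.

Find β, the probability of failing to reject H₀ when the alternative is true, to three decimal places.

Noncentrality parameter: λ = d / √(1/n₁ + 1/n₂) = 0.38 / √(1/62 + 1/176) = 2.5730
Critical value for a two-sided test at α = 0.05: z_{α/2} = 1.960.
Power = Φ(λ − 1.960) + Φ(−λ − 1.960) = Φ(0.613) + Φ(-4.533) = 0.7301 + 0.0000 = 0.7301.
Type II error: β = 1 − power = 1 − 0.7301 = 0.2699.

β ≈ 0.270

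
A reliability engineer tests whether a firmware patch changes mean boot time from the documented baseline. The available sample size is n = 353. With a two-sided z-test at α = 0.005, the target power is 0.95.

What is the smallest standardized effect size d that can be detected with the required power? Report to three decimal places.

Need Φ(δ − 2.807) = 0.95, so δ = 2.807 + 1.645 = 4.452.
(The second rejection-region term Φ(−δ − z_{α/2}) is negligible and dropped.)
δ = d·√n ⇒ d = δ/√n = 4.452/√353 = 0.2370.

d ≈ 0.237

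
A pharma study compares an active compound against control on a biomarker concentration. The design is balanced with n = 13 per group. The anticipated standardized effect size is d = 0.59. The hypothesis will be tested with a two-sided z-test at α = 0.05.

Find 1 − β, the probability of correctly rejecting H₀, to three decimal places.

Power ≈ 0.325

Noncentrality parameter: δ = d·√(n/2) = 0.59 × √(13/2) = 1.5042
Two-sided α = 0.05 → critical value z_{0.025} = 1.960.
Power = Φ(δ − 1.960) + Φ(−δ − 1.960) = Φ(-0.456) + Φ(-3.464) = 0.3243 + 0.0003 = 0.3245.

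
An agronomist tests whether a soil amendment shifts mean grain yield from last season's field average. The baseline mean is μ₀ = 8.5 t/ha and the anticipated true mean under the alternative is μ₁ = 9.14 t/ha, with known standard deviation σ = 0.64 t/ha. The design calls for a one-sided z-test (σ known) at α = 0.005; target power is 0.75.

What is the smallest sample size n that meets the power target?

n = 11

Standardized effect: d = |μ₁ − μ₀| / σ = |9.14 − 8.5| / 0.64 = 1.0000
For power 0.75 need Φ(δ − z_{0.005}) = 0.75, so δ = z_{0.005} + z_{0.25} = 2.576 + 0.674 = 3.250.
δ = d·√n ⇒ n = (δ/d)² = (3.250 / 1.0000)² = 10.56.
Round up to the next whole unit.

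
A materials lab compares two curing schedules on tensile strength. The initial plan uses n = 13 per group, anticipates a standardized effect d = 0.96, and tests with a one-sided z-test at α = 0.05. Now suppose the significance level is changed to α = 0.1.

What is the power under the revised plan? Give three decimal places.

δ = d·√(n/2) = 0.96 × √(13/2) = 2.4475 (unchanged). New critical value: z_{0.1} = 1.282.
Revised power = P(Z > 1.282 − δ) = Φ(1.166) = 0.8782.

Power ≈ 0.878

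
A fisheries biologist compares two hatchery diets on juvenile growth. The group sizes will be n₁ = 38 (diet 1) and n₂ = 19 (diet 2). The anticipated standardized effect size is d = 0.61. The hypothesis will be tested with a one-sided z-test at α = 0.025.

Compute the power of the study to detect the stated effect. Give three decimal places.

Noncentrality parameter: δ = d / √(1/n₁ + 1/n₂) = 0.61 / √(1/38 + 1/19) = 2.1710
One-sided α = 0.025 → critical value z_{0.025} = 1.960.
Power = Φ(δ − 1.960) = Φ(0.211) = 0.5836.

Power ≈ 0.584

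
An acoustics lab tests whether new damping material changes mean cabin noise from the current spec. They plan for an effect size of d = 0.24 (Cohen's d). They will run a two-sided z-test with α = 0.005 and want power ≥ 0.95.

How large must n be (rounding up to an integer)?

n = 345

Set Φ(δ − 2.807) = 0.95; then δ − 2.807 = Φ⁻¹(0.95) = 1.645, giving δ = 4.452.
(Ignoring the negligible lower-tail rejection probability gives the usual closed-form inversion.)
δ = d·√n ⇒ n = (δ/d)² = (4.452 / 0.24)² = 344.09.
Rounding up, n = 345.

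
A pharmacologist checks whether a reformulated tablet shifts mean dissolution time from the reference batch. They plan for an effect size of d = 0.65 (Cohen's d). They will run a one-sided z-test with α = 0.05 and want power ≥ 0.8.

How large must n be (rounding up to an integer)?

Set Φ(δ − 1.645) = 0.8; then δ − 1.645 = Φ⁻¹(0.8) = 0.842, giving δ = 2.486.
δ = d·√n ⇒ n = (δ/d)² = (2.486 / 0.65)² = 14.63.
Round up to the next whole unit.

n = 15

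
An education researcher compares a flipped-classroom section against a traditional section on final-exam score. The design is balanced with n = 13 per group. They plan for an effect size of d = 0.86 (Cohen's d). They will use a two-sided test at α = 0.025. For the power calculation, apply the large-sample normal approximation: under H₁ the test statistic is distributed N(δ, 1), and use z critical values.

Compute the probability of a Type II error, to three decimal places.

β ≈ 0.519

Noncentrality parameter: δ = d·√(n/2) = 0.86 × √(13/2) = 2.1926
Two-sided α = 0.025 → critical value z_{0.0125} = 2.241.
Power = Φ(δ − 2.241) + Φ(−δ − 2.241) = Φ(-0.049) + Φ(-4.434) = 0.4805 + 0.0000 = 0.4805.
Type II error: β = 1 − power = 1 − 0.4805 = 0.5195.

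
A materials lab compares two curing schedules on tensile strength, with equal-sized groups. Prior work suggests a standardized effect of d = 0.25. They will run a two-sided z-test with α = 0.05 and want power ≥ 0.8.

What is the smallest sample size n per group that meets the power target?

Set Φ(δ − 1.960) = 0.8; then δ − 1.960 = Φ⁻¹(0.8) = 0.842, giving δ = 2.802.
(Ignoring the negligible lower-tail rejection probability gives the usual closed-form inversion.)
δ = d·√(n/2) ⇒ n = 2(δ/d)² = 2 × (2.802 / 0.25)² = 251.16.
Rounding up, n = 252 per group.

n = 252 per group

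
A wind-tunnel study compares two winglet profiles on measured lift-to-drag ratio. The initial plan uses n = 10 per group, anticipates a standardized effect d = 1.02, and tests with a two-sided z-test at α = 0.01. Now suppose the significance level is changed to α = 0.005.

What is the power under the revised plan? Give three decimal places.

δ = d·√(n/2) = 1.02 × √(10/2) = 2.2808 (unchanged). New critical value: z_{0.0025} = 2.807.
Revised power = Φ(δ − 2.807) + Φ(−δ − 2.807) = Φ(-0.526) + Φ(-5.088) = 0.2994 + 0.0000 = 0.2994.

Power ≈ 0.299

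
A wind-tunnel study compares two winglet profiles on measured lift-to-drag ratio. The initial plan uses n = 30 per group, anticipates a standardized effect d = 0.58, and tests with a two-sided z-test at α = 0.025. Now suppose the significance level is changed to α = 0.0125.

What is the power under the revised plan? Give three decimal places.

δ = d·√(n/2) = 0.58 × √(30/2) = 2.2463 (unchanged). New critical value: z_{0.0063} = 2.498.
Revised power = Φ(δ − 2.498) + Φ(−δ − 2.498) = Φ(-0.251) + Φ(-4.744) = 0.4008 + 0.0000 = 0.4008.

Power ≈ 0.401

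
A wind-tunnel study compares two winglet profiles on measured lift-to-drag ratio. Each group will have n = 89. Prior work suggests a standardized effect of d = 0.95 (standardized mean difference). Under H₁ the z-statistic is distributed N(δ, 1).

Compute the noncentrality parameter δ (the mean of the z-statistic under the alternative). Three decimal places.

δ = d·√(n/2) = 0.95 × √(89/2) = 6.3373

δ ≈ 6.337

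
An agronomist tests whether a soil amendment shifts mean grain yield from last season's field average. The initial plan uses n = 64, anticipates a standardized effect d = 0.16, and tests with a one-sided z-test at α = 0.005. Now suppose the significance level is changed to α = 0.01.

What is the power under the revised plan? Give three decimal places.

δ = d·√n = 0.16 × √64 = 1.2800 (unchanged). New critical value: z_{0.01} = 2.326.
Revised power = Φ(δ − 2.326) = Φ(-1.046) = 0.1477.

Power ≈ 0.148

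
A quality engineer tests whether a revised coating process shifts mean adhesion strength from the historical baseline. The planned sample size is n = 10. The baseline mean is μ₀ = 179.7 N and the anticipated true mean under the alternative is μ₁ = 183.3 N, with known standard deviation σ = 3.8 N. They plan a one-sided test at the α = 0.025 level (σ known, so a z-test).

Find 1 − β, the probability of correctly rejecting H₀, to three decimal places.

Power ≈ 0.850

Standardized effect: d = |μ₁ − μ₀| / σ = |183.3 − 179.7| / 3.8 = 0.9474
Noncentrality parameter: δ = d·√n = 0.9474 × √10 = 2.9958
Critical value for a one-sided test at α = 0.025: z_α = 1.960.
Power = P(Z > 1.960 − δ) = Φ(1.036) = 0.8499.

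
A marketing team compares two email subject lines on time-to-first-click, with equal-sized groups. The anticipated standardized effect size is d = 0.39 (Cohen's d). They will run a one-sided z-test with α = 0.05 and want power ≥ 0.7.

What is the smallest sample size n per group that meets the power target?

For power 0.7 need Φ(δ − z_{0.05}) = 0.7, so δ = z_{0.05} + z_{0.30} = 1.645 + 0.524 = 2.169.
δ = d·√(n/2) ⇒ n = 2(δ/d)² = 2 × (2.169 / 0.39)² = 61.88.
Rounding up, n = 62 per group.

n = 62 per group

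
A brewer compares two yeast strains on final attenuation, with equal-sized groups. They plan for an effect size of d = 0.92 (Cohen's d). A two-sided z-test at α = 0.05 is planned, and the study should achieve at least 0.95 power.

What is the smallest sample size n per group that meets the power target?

For power 0.95 need Φ(δ − z_{0.025}) = 0.95, so δ = z_{0.025} + z_{0.05} = 1.960 + 1.645 = 3.605.
(The Φ(−δ − z_{α/2}) term is vanishingly small for δ > 0 and is dropped in the standard sample-size formula.)
δ = d·√(n/2) ⇒ n = 2(δ/d)² = 2 × (3.605 / 0.92)² = 30.71.
Rounding up, n = 31 per group.

n = 31 per group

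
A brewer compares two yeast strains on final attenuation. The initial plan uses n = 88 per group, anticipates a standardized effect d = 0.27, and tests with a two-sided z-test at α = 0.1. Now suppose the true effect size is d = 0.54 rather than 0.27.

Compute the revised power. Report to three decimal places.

With d = 0.54: δ = d·√(n/2) = 0.54 × √(88/2) = 3.5820. Critical value z_{0.05} = 1.645.
Revised power = Φ(δ − 1.645) + Φ(−δ − 1.645) = Φ(1.937) + Φ(-5.227) = 0.9736 + 0.0000 = 0.9736.

Power ≈ 0.974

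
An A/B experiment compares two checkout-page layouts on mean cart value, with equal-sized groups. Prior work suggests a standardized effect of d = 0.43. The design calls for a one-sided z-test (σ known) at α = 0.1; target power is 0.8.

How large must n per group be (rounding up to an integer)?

Set Φ(δ − 1.282) = 0.8; then δ − 1.282 = Φ⁻¹(0.8) = 0.842, giving δ = 2.123.
δ = d·√(n/2) ⇒ n = 2(δ/d)² = 2 × (2.123 / 0.43)² = 48.76.
Rounding up, n = 49 per group.

n = 49 per group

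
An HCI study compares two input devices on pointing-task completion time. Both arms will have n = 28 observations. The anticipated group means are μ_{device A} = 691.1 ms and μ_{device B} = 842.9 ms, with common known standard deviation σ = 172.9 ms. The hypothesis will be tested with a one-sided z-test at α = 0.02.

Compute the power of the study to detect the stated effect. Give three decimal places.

Power ≈ 0.891

Standardized effect: d = |μ_{device A} − μ_{device B}| / σ = |691.1 − 842.9| / 172.9 = 0.8780
Noncentrality parameter: δ = d·√(n/2) = 0.8780 × √(28/2) = 3.2850
One-sided α = 0.02 → critical value z_{0.02} = 2.054.
Power = P(Z > 2.054 − δ) = Φ(1.231) = 0.8909.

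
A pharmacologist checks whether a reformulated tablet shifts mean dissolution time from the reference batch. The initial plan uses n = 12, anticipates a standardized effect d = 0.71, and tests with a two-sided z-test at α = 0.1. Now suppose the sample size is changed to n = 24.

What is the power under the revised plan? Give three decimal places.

Power ≈ 0.967

With n = 24: δ = d·√n = 0.71 × √24 = 3.4783. Critical value z_{0.05} = 1.645.
Revised power = Φ(δ − 1.645) + Φ(−δ − 1.645) = Φ(1.833) + Φ(-5.123) = 0.9666 + 0.0000 = 0.9666.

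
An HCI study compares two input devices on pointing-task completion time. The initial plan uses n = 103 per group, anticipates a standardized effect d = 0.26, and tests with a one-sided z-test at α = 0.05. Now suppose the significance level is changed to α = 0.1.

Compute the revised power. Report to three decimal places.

Power ≈ 0.720

δ = d·√(n/2) = 0.26 × √(103/2) = 1.8659 (unchanged). New critical value: z_{0.1} = 1.282.
Revised power = P(Z > 1.282 − δ) = Φ(0.584) = 0.7205.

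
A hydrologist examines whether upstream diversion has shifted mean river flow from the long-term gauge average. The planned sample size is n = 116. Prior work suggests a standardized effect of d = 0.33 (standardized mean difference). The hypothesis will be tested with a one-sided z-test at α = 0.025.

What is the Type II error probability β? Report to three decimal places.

Noncentrality parameter: δ = d·√n = 0.33 × √116 = 3.5542
Critical value for a one-sided test at α = 0.025: z_α = 1.960.
Power = P(Z > 1.960 − δ) = Φ(1.594) = 0.9446.
Type II error: β = 1 − power = 1 − 0.9446 = 0.0554.

β ≈ 0.055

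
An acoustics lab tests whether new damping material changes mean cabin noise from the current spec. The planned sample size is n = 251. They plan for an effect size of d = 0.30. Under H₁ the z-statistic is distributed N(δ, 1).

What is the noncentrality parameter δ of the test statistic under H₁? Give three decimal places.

The noncentrality parameter scales effect size by the design's sample-size factor: δ = d·√n = 0.30 × √251 = 4.7529

δ ≈ 4.753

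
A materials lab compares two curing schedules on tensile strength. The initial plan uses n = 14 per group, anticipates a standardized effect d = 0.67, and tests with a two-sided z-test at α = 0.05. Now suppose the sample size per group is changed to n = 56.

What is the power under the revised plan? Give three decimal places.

Power ≈ 0.944

With n = 56 per group: δ = d·√(n/2) = 0.67 × √(56/2) = 3.5453. Critical value z_{0.025} = 1.960.
Revised power = Φ(δ − 1.960) + Φ(−δ − 1.960) = Φ(1.585) + Φ(-5.505) = 0.9436 + 0.0000 = 0.9436.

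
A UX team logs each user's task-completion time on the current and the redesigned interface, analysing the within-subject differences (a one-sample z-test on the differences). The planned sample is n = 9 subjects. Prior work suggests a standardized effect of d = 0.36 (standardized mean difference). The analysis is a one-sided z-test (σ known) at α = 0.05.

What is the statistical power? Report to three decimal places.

Noncentrality parameter: δ = d·√n = 0.36 × √9 = 1.0800
Critical value for a one-sided test at α = 0.05: z_α = 1.645.
Power = Φ(δ − 1.645) = Φ(-0.565) = 0.2861.

Power ≈ 0.286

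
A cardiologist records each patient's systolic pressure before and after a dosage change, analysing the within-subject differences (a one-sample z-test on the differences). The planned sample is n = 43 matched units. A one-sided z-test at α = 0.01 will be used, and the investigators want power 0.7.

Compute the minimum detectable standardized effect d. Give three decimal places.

Required noncentrality: δ = z_{0.01} + z_{0.30} = 2.326 + 0.524 = 2.851.
δ = d·√n ⇒ d = δ/√n = 2.851/√43 = 0.4347.

d ≈ 0.435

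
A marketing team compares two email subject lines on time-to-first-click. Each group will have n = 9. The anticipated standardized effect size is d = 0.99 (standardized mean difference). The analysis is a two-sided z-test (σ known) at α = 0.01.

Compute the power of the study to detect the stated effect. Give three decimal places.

Power ≈ 0.317

Noncentrality parameter: λ = d·√(n/2) = 0.99 × √(9/2) = 2.1001
Two-sided α = 0.01 → critical value z_{0.005} = 2.576.
Power = Φ(λ − 2.576) + Φ(−λ − 2.576) = Φ(-0.476) + Φ(-4.676) = 0.3171 + 0.0000 = 0.3171.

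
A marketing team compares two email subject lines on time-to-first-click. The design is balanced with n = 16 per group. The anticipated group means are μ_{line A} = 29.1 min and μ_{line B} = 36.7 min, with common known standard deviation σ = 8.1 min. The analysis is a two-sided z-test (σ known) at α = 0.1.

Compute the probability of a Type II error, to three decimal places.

β ≈ 0.156

Standardized effect: d = |μ_{line A} − μ_{line B}| / σ = |29.1 − 36.7| / 8.1 = 0.9383
Noncentrality parameter: δ = d·√(n/2) = 0.9383 × √(16/2) = 2.6538
Critical value for a two-sided test at α = 0.1: z_{α/2} = 1.645.
Power = Φ(δ − 1.645) + Φ(−δ − 1.645) = Φ(1.009) + Φ(-4.299) = 0.8435 + 0.0000 = 0.8435.
Type II error: β = 1 − power = 1 − 0.8435 = 0.1565.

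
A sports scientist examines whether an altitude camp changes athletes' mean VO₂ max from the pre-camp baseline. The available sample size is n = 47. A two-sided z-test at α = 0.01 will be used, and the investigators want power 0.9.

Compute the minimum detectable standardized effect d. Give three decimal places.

d ≈ 0.563

Required noncentrality: δ = z_{0.005} + z_{0.10} = 2.576 + 1.282 = 3.857.
(Lower-tail contribution to power is negligible for δ > 0.)
δ = d·√n ⇒ d = δ/√n = 3.857/√47 = 0.5627.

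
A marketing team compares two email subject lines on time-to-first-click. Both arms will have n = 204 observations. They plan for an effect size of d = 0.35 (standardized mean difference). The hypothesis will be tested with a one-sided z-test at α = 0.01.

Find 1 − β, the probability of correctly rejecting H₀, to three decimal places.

Power ≈ 0.887

Noncentrality parameter: δ = d·√(n/2) = 0.35 × √(204/2) = 3.5348
Critical value for a one-sided test at α = 0.01: z_α = 2.326.
Power = P(Z > 2.326 − δ) = Φ(1.208) = 0.8866.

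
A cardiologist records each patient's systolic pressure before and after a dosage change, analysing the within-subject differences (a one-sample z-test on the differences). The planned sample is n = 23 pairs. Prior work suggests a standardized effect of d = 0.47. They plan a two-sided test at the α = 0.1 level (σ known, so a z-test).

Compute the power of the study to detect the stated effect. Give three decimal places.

Noncentrality parameter: δ = d·√n = 0.47 × √23 = 2.2540
Two-sided α = 0.1 → critical value z_{0.05} = 1.645.
Power = Φ(δ − 1.645) + Φ(−δ − 1.645) = Φ(0.609) + Φ(-3.899) = 0.7288 + 0.0000 = 0.7288.

Power ≈ 0.729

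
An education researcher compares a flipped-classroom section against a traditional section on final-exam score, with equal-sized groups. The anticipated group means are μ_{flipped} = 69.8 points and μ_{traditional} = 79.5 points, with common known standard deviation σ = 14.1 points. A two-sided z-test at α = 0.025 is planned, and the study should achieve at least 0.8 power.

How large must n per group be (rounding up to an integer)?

n = 41 per group

Standardized effect: d = |μ_{flipped} − μ_{traditional}| / σ = |69.8 − 79.5| / 14.1 = 0.6879
For power 0.8 need Φ(δ − z_{0.0125}) = 0.8, so δ = z_{0.0125} + z_{0.20} = 2.241 + 0.842 = 3.083.
(The Φ(−δ − z_{α/2}) term is vanishingly small for δ > 0 and is dropped in the standard sample-size formula.)
δ = d·√(n/2) ⇒ n = 2(δ/d)² = 2 × (3.083 / 0.6879)² = 40.17.
Rounding up, n = 41 per group.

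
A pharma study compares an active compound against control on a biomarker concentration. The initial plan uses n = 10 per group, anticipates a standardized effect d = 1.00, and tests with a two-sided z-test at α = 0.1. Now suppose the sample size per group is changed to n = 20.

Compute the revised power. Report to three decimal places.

Power ≈ 0.935

With n = 20 per group: δ = d·√(n/2) = 1.00 × √(20/2) = 3.1623. Critical value z_{0.05} = 1.645.
Revised power = Φ(δ − 1.645) + Φ(−δ − 1.645) = Φ(1.517) + Φ(-4.807) = 0.9354 + 0.0000 = 0.9354.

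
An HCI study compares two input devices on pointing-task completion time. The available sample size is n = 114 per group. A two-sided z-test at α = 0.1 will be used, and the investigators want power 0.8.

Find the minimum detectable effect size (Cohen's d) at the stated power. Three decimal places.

Required noncentrality: δ = z_{0.05} + z_{0.20} = 1.645 + 0.842 = 2.486.
(The second rejection-region term Φ(−δ − z_{α/2}) is negligible and dropped.)
δ = d·√(n/2) ⇒ d = δ/√(n/2) = 2.486/√(114/2) = 0.3293.

d ≈ 0.329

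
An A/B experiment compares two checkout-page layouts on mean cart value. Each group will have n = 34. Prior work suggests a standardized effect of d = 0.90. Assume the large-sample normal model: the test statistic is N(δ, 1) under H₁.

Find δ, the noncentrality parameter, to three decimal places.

δ = d·√(n/2) = 0.90 × √(34/2) = 3.7108

δ ≈ 3.711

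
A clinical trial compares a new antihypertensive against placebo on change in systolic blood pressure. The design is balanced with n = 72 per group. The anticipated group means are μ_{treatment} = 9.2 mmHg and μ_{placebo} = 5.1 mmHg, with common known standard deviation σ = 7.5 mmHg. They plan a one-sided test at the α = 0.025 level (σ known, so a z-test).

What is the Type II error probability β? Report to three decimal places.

β ≈ 0.093

Standardized effect: d = |μ_{treatment} − μ_{placebo}| / σ = |9.2 − 5.1| / 7.5 = 0.5467
Noncentrality parameter: δ = d·√(n/2) = 0.5467 × √(72/2) = 3.2800
One-sided α = 0.025 → critical value z_{0.025} = 1.960.
Power = P(Z > 1.960 − δ) = Φ(1.320) = 0.9066.
Type II error: β = 1 − power = 1 − 0.9066 = 0.0934.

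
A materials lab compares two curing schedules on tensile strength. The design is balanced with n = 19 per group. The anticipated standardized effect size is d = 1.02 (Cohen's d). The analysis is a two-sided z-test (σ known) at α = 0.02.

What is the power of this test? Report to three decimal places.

Noncentrality parameter: δ = d·√(n/2) = 1.02 × √(19/2) = 3.1439
Two-sided α = 0.02 → critical value z_{0.01} = 2.326.
Power = Φ(δ − 2.326) + Φ(−δ − 2.326) = Φ(0.818) + Φ(-5.470) = 0.7932 + 0.0000 = 0.7932.

Power ≈ 0.793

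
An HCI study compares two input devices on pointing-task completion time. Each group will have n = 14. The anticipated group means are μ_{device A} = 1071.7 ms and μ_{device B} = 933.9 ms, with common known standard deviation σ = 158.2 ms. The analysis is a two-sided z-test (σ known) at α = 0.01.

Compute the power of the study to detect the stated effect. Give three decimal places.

Power ≈ 0.393

Standardized effect: d = |μ_{device A} − μ_{device B}| / σ = |1071.7 − 933.9| / 158.2 = 0.8710
Noncentrality parameter: δ = d·√(n/2) = 0.8710 × √(14/2) = 2.3046
Critical value for a two-sided test at α = 0.01: z_{α/2} = 2.576.
Power = Φ(δ − 2.576) + Φ(−δ − 2.576) = Φ(-0.271) + Φ(-4.880) = 0.3931 + 0.0000 = 0.3931.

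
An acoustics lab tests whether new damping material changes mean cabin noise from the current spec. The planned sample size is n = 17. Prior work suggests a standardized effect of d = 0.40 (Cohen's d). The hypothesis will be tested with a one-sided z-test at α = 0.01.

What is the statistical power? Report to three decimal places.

Noncentrality parameter: δ = d·√n = 0.40 × √17 = 1.6492
One-sided α = 0.01 → critical value z_{0.01} = 2.326.
Power = Φ(δ − 2.326) = Φ(-0.677) = 0.2492.

Power ≈ 0.249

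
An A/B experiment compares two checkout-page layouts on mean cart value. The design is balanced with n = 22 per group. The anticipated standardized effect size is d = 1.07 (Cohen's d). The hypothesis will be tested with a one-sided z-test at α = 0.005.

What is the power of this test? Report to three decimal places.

Noncentrality parameter: δ = d·√(n/2) = 1.07 × √(22/2) = 3.5488
Critical value for a one-sided test at α = 0.005: z_α = 2.576.
Power = P(Z > 2.576 − δ) = Φ(0.973) = 0.8347.

Power ≈ 0.835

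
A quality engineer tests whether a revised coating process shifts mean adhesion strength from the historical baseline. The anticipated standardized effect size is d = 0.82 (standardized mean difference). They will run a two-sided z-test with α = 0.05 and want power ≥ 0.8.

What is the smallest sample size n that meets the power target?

n = 12

For power 0.8 need Φ(δ − z_{0.025}) = 0.8, so δ = z_{0.025} + z_{0.20} = 1.960 + 0.842 = 2.802.
(The Φ(−δ − z_{α/2}) term is vanishingly small for δ > 0 and is dropped in the standard sample-size formula.)
δ = d·√n ⇒ n = (δ/d)² = (2.802 / 0.82)² = 11.67.
Round up to the next whole unit.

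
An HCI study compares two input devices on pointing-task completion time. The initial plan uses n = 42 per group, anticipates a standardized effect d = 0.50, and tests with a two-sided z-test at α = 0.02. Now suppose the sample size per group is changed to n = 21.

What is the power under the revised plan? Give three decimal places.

With n = 21 per group: δ = d·√(n/2) = 0.50 × √(21/2) = 1.6202. Critical value z_{0.01} = 2.326.
Revised power = Φ(δ − 2.326) + Φ(−δ − 2.326) = Φ(-0.706) + Φ(-3.947) = 0.2400 + 0.0000 = 0.2401.

Power ≈ 0.240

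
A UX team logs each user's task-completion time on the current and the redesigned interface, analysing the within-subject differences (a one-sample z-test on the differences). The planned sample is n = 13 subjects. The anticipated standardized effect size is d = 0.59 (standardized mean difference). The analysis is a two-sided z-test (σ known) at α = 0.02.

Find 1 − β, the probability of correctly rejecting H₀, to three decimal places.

Noncentrality parameter: δ = d·√n = 0.59 × √13 = 2.1273
Two-sided α = 0.02 → critical value z_{0.01} = 2.326.
Power = Φ(δ − 2.326) + Φ(−δ − 2.326) = Φ(-0.199) + Φ(-4.454) = 0.4211 + 0.0000 = 0.4211.

Power ≈ 0.421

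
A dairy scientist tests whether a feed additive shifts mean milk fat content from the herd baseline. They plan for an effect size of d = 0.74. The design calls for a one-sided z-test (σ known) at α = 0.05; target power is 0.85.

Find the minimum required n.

Set Φ(δ − 1.645) = 0.85; then δ − 1.645 = Φ⁻¹(0.85) = 1.036, giving δ = 2.681.
δ = d·√n ⇒ n = (δ/d)² = (2.681 / 0.74)² = 13.13.
Rounding up, n = 14.

n = 14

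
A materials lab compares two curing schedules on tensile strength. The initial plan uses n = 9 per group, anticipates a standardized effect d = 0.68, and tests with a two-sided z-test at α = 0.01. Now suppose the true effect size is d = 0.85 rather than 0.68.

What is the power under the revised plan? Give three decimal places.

Power ≈ 0.220

With d = 0.85: δ = d·√(n/2) = 0.85 × √(9/2) = 1.8031. Critical value z_{0.005} = 2.576.
Revised power = Φ(δ − 2.576) + Φ(−δ − 2.576) = Φ(-0.773) + Φ(-4.379) = 0.2198 + 0.0000 = 0.2199.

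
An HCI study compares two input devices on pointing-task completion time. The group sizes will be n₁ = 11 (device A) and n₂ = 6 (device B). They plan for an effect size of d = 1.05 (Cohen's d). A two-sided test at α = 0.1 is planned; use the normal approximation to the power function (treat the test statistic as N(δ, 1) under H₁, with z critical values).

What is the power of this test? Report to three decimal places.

Power ≈ 0.664

Noncentrality parameter: δ = d / √(1/n₁ + 1/n₂) = 1.05 / √(1/11 + 1/6) = 2.0689
Two-sided α = 0.1 → critical value z_{0.05} = 1.645.
Power = Φ(δ − 1.645) + Φ(−δ − 1.645) = Φ(0.424) + Φ(-3.714) = 0.6642 + 0.0001 = 0.6643.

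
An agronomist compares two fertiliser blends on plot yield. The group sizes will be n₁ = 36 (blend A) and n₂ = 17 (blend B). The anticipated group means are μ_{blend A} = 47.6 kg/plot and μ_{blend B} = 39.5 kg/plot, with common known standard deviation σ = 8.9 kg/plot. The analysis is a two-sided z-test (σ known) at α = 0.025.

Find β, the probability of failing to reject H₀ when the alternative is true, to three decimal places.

Standardized effect: d = |μ_{blend A} − μ_{blend B}| / σ = |47.6 − 39.5| / 8.9 = 0.9101
Noncentrality parameter: δ = d / √(1/n₁ + 1/n₂) = 0.9101 / √(1/36 + 1/17) = 3.0927
Critical value for a two-sided test at α = 0.025: z_{α/2} = 2.241.
Power = Φ(δ − 2.241) + Φ(−δ − 2.241) = Φ(0.851) + Φ(-5.334) = 0.8027 + 0.0000 = 0.8027.
Type II error: β = 1 − power = 1 − 0.8027 = 0.1973.

β ≈ 0.197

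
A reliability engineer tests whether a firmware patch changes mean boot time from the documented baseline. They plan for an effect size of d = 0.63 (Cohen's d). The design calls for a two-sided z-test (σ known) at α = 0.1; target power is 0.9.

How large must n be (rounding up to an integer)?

n = 22

For power 0.9 need Φ(δ − z_{0.05}) = 0.9, so δ = z_{0.05} + z_{0.10} = 1.645 + 1.282 = 2.926.
(The Φ(−δ − z_{α/2}) term is vanishingly small for δ > 0 and is dropped in the standard sample-size formula.)
δ = d·√n ⇒ n = (δ/d)² = (2.926 / 0.63)² = 21.58.
Round up to the next whole unit.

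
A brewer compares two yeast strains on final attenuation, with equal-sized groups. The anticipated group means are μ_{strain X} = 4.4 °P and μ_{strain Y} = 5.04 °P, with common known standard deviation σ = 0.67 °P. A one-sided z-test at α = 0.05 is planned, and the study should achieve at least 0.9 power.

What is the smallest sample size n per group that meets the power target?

n = 19 per group

Standardized effect: d = |μ_{strain X} − μ_{strain Y}| / σ = |4.4 − 5.04| / 0.67 = 0.9552
For power 0.9 need Φ(δ − z_{0.05}) = 0.9, so δ = z_{0.05} + z_{0.10} = 1.645 + 1.282 = 2.926.
δ = d·√(n/2) ⇒ n = 2(δ/d)² = 2 × (2.926 / 0.9552)² = 18.77.
Round up to the next whole unit.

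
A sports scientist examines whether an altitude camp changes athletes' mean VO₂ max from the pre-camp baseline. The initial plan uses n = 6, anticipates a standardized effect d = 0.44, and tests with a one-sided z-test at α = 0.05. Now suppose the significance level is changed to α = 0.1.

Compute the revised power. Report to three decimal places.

δ = d·√n = 0.44 × √6 = 1.0778 (unchanged). New critical value: z_{0.1} = 1.282.
Revised power = P(Z > 1.282 − δ) = Φ(-0.204) = 0.4193.

Power ≈ 0.419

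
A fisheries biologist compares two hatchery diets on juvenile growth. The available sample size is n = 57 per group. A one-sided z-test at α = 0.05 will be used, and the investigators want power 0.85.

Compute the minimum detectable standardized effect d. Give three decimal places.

d ≈ 0.502

Need Φ(δ − 1.645) = 0.85, so δ = 1.645 + 1.036 = 2.681.
δ = d·√(n/2) ⇒ d = δ/√(n/2) = 2.681/√(57/2) = 0.5023.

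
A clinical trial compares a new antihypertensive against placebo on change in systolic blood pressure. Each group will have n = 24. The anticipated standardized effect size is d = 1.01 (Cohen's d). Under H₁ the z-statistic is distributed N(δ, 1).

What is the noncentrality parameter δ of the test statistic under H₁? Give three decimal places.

δ = d·√(n/2) = 1.01 × √(24/2) = 3.4987

δ ≈ 3.499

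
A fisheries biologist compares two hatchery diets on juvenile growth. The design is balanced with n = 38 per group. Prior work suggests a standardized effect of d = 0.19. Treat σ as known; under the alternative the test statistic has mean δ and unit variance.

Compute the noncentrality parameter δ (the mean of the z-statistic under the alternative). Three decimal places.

The noncentrality parameter scales effect size by the design's sample-size factor: δ = d·√(n/2) = 0.19 × √(38/2) = 0.8282

δ ≈ 0.828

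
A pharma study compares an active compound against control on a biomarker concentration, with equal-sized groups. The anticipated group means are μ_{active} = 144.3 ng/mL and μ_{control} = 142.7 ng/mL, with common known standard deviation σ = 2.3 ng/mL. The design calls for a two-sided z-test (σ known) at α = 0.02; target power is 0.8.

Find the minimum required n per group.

n = 42 per group

Standardized effect: d = |μ_{active} − μ_{control}| / σ = |144.3 − 142.7| / 2.3 = 0.6957
Set Φ(δ − 2.326) = 0.8; then δ − 2.326 = Φ⁻¹(0.8) = 0.842, giving δ = 3.168.
(The Φ(−δ − z_{α/2}) term is vanishingly small for δ > 0 and is dropped in the standard sample-size formula.)
δ = d·√(n/2) ⇒ n = 2(δ/d)² = 2 × (3.168 / 0.6957)² = 41.48.
Rounding up, n = 42 per group.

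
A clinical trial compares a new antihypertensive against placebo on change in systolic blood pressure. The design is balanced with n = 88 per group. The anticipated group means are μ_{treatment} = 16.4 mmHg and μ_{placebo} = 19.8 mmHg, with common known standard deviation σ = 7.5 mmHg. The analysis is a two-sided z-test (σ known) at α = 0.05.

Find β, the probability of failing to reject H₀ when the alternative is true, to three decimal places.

β ≈ 0.148

Standardized effect: d = |μ_{treatment} − μ_{placebo}| / σ = |16.4 − 19.8| / 7.5 = 0.4533
Noncentrality parameter: δ = d·√(n/2) = 0.4533 × √(88/2) = 3.0071
Critical value for a two-sided test at α = 0.05: z_{α/2} = 1.960.
Power = Φ(δ − 1.960) + Φ(−δ − 1.960) = Φ(1.047) + Φ(-4.967) = 0.8525 + 0.0000 = 0.8525.
Type II error: β = 1 − power = 1 − 0.8525 = 0.1475.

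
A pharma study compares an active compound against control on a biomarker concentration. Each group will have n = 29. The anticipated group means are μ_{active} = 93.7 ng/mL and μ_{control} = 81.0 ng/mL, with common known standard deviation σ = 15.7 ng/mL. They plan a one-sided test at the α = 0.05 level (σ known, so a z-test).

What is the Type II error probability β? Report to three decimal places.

Standardized effect: d = |μ_{active} − μ_{control}| / σ = |93.7 − 81.0| / 15.7 = 0.8089
Noncentrality parameter: δ = d·√(n/2) = 0.8089 × √(29/2) = 3.0803
Critical value for a one-sided test at α = 0.05: z_α = 1.645.
Power = Φ(δ − 1.645) = Φ(1.435) = 0.9244.
Type II error: β = 1 − power = 1 − 0.9244 = 0.0756.

β ≈ 0.076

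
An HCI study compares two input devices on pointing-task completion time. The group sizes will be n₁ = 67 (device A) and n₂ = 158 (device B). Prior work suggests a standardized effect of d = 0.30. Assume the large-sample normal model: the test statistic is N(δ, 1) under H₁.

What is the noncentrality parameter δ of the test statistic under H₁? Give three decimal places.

δ ≈ 2.058

δ = d / √(1/n₁ + 1/n₂) = 0.30 / √(1/67 + 1/158) = 2.0578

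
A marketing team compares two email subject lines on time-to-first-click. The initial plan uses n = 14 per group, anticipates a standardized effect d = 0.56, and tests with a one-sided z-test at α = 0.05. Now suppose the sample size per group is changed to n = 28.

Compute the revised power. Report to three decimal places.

With n = 28 per group: δ = d·√(n/2) = 0.56 × √(28/2) = 2.0953. Critical value z_{0.05} = 1.645.
Revised power = Φ(δ − 1.645) = Φ(0.450) = 0.6738.

Power ≈ 0.674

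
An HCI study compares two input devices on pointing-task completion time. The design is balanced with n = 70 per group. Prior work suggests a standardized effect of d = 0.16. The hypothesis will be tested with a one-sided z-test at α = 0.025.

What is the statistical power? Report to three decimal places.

Noncentrality parameter: δ = d·√(n/2) = 0.16 × √(70/2) = 0.9466
Critical value for a one-sided test at α = 0.025: z_α = 1.960.
Power = Φ(δ − 1.960) = Φ(-1.013) = 0.1554.

Power ≈ 0.155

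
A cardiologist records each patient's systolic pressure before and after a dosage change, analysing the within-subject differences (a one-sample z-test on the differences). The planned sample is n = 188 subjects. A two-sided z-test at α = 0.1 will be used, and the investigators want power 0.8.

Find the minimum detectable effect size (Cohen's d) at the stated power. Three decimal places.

d ≈ 0.181

Required noncentrality: δ = z_{0.05} + z_{0.20} = 1.645 + 0.842 = 2.486.
(Lower-tail contribution to power is negligible for δ > 0.)
δ = d·√n ⇒ d = δ/√n = 2.486/√188 = 0.1813.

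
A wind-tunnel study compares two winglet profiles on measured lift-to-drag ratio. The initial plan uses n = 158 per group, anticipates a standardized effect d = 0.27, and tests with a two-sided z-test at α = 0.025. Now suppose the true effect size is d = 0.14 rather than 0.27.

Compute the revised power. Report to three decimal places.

With d = 0.14: δ = d·√(n/2) = 0.14 × √(158/2) = 1.2443. Critical value z_{0.0125} = 2.241.
Revised power = Φ(δ − 2.241) + Φ(−δ − 2.241) = Φ(-0.997) + Φ(-3.486) = 0.1594 + 0.0002 = 0.1596.

Power ≈ 0.160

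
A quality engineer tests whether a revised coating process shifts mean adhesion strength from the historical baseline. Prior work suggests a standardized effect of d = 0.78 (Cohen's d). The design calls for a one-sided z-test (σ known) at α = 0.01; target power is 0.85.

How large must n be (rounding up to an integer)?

n = 19

Set Φ(δ − 2.326) = 0.85; then δ − 2.326 = Φ⁻¹(0.85) = 1.036, giving δ = 3.363.
δ = d·√n ⇒ n = (δ/d)² = (3.363 / 0.78)² = 18.59.
Rounding up, n = 19.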